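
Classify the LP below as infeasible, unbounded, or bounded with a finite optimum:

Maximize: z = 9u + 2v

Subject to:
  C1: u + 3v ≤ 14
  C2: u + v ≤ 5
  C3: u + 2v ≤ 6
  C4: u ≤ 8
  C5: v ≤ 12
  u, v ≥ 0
The point (5, 0) satisfies every constraint, so the LP is feasible; the constraints give u ≤ 8 and v ≤ 12, which with u, v ≥ 0 keep the feasible region inside a bounded box. A feasible, bounded LP attains a finite optimum at a vertex.

The LP has an optimal solution: (5, 0) with z = 45.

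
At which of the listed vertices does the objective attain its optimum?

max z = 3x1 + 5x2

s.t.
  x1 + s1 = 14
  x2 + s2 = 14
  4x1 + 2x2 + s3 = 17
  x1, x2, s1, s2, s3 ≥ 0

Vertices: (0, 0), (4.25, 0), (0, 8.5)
Evaluating z = 3x1 + 5x2 at each vertex:
  (0, 0): z = 0
  (4.25, 0): z = 12.75
  (0, 8.5): z = 42.5

The largest value is z = 42.5, attained at (0, 8.5).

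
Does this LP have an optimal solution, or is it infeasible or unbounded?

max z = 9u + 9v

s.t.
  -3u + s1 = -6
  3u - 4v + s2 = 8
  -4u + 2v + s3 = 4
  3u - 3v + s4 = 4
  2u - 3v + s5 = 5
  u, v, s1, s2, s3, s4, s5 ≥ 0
Feasible point: (2, 1) satisfies every constraint, so the LP is feasible.
Direction d = (1, 1): for each constraint row a, a·d ≤ 0 —
  (-3)(1) + (0)(1) = -3 ≤ 0
  (3)(1) + (-4)(1) = -1 ≤ 0
  (-4)(1) + (2)(1) = -2 ≤ 0
  (3)(1) + (-3)(1) = 0 ≤ 0
  (2)(1) + (-3)(1) = -1 ≤ 0
and d ≥ 0, so (2, 1) + t·d stays feasible for every t ≥ 0. Along this ray z = 9u + 9v changes by 18 per unit t, so z → +∞.

Unbounded: there is a feasible ray along which z → +∞.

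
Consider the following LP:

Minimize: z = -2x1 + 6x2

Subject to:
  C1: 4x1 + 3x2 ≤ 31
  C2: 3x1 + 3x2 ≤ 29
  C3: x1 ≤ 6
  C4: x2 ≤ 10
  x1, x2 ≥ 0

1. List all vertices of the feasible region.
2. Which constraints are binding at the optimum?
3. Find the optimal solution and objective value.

1. (0, 0), (6, 0), (6, 2.333), (2, 7.667), (0, 9.667)
2. C3, x2 ≥ 0
3. x1 = 6, x2 = 0, z = -12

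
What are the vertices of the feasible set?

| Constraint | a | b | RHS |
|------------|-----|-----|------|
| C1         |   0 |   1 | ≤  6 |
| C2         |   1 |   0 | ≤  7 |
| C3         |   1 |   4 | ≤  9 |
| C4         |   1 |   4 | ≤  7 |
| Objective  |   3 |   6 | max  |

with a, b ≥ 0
Each vertex is the intersection of two constraint boundaries that also satisfies all remaining constraints:
  a = 0 and b = 0 → (0, 0)
  a = 7 and a + 4b = 7 → (7, 0)
  a + 4b = 7 and a = 0 → (0, 1.75)

Vertices: (0, 0), (7, 0), (0, 1.75)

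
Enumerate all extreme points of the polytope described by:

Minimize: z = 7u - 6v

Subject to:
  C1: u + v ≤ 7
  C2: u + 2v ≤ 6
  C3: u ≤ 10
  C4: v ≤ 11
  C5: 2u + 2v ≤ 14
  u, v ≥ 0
Each vertex is the intersection of two constraint boundaries that also satisfies all remaining constraints:
  u = 0 and v = 0 → (0, 0)
  u + 2v = 6 and v = 0 → (6, 0)
  u + 2v = 6 and u = 0 → (0, 3)

Vertices: (0, 0), (6, 0), (0, 3)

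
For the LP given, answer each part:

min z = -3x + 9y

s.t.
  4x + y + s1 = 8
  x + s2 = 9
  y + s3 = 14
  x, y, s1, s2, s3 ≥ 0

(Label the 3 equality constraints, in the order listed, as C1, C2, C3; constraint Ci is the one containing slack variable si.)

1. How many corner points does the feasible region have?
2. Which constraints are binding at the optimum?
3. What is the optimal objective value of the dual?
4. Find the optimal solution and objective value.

1. 3
2. C1, y ≥ 0
3. -6 (by strong duality, equal to the primal optimum)
4. x = 2, y = 0, z = -6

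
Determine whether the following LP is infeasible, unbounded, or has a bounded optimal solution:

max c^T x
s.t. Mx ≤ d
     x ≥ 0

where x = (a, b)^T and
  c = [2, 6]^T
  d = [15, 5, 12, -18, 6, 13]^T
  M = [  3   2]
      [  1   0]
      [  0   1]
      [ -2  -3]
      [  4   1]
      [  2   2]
The point (0, 6) satisfies every constraint, so the LP is feasible; the constraints give a ≤ 5 and b ≤ 12, which with a, b ≥ 0 keep the feasible region inside a bounded box. A feasible, bounded LP attains a finite optimum at a vertex.

Evaluating z = 2a + 6b at each vertex:
  (0, 6): z = 36

The LP has an optimal solution: (0, 6) with z = 36.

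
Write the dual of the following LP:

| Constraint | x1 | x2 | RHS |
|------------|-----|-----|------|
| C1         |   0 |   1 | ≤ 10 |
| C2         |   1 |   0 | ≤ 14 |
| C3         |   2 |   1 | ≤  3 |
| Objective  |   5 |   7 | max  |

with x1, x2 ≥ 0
Minimize: z = 10y1 + 14y2 + 3y3

Subject to:
  C1: -y2 - 2y3 ≤ -5
  C2: -y1 - y3 ≤ -7
  y1, y2, y3 ≥ 0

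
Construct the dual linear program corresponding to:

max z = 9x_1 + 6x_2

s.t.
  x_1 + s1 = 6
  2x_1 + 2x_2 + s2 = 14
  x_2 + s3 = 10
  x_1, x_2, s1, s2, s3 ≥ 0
Minimize: z = 6y1 + 14y2 + 10y3

Subject to:
  C1: -y1 - 2y2 ≤ -9
  C2: -2y2 - y3 ≤ -6
  y1, y2, y3 ≥ 0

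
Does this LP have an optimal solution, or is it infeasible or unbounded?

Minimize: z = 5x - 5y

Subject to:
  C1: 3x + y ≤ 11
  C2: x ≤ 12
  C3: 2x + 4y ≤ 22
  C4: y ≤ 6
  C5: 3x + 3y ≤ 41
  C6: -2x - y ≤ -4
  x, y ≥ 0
The point (0, 5.5) satisfies every constraint, so the LP is feasible; the constraints give x ≤ 12 and y ≤ 6, which with x, y ≥ 0 keep the feasible region inside a bounded box. A feasible, bounded LP attains a finite optimum at a vertex.

The LP has an optimal solution: (0, 5.5) with z = -27.5.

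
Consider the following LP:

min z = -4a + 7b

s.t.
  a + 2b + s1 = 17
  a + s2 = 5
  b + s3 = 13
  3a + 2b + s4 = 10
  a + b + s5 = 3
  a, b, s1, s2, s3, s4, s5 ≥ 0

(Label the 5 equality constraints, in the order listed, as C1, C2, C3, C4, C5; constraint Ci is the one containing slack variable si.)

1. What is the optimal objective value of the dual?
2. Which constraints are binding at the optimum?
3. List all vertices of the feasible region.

1. -12 (by strong duality, equal to the primal optimum)
2. C5, b ≥ 0
3. (0, 0), (3, 0), (0, 3)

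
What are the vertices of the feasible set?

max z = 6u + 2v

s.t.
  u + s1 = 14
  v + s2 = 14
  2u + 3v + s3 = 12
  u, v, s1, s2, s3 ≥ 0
Each vertex is the intersection of two constraint boundaries that also satisfies all remaining constraints:
  u = 0 and v = 0 → (0, 0)
  2u + 3v = 12 and v = 0 → (6, 0)
  2u + 3v = 12 and u = 0 → (0, 4)

Vertices: (0, 0), (6, 0), (0, 4)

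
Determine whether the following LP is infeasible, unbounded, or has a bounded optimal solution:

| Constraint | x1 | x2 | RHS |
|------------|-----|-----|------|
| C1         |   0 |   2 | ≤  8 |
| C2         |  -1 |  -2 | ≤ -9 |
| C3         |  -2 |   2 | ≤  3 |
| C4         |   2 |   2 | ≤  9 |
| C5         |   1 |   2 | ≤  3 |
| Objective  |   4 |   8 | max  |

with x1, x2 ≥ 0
C5 requires x1 + 2x2 ≤ 3, while C2 (-x1 - 2x2 ≤ -9) is equivalent to x1 + 2x2 ≥ 9. Together they would need 9 ≤ x1 + 2x2 ≤ 3, which is impossible since 9 > 3. No point satisfies all constraints.

Infeasible — the constraint set is empty.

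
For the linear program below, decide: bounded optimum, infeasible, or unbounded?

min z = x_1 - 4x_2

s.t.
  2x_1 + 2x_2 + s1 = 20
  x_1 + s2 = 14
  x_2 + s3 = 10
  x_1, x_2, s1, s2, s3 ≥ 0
The point (0, 10) satisfies every constraint, so the LP is feasible; the constraints give x_1 ≤ 14 and x_2 ≤ 10, which with x_1, x_2 ≥ 0 keep the feasible region inside a bounded box. A feasible, bounded LP attains a finite optimum at a vertex.

Evaluating z = x_1 - 4x_2 at each vertex:
  (0, 0): z = 0
  (10, 0): z = 10
  (0, 10): z = -40

The LP has an optimal solution: (0, 10) with z = -40.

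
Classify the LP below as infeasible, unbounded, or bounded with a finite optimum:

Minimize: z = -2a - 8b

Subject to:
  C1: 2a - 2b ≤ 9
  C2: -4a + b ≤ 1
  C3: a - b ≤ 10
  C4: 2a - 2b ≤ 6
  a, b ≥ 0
Feasible point: (0, 0) satisfies every constraint, so the LP is feasible.
Direction d = (1, 1): for each constraint row a, a·d ≤ 0 —
  (2)(1) + (-2)(1) = 0 ≤ 0
  (-4)(1) + (1)(1) = -3 ≤ 0
  (1)(1) + (-1)(1) = 0 ≤ 0
  (2)(1) + (-2)(1) = 0 ≤ 0
and d ≥ 0, so (0, 0) + t·d stays feasible for every t ≥ 0. Along this ray z = -2a - 8b changes by -10 per unit t, so z → −∞.

Unbounded — the objective can decrease without bound over the feasible region.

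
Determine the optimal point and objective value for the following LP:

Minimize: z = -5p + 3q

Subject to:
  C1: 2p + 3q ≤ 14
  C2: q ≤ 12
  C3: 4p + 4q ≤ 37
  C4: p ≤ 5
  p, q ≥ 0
Each vertex is the intersection of two constraint boundaries that also satisfies all remaining constraints:
  p = 0 and q = 0 → (0, 0)
  p = 5 and q = 0 → (5, 0)
  2p + 3q = 14 and p = 5 → (5, 1.333)
  2p + 3q = 14 and p = 0 → (0, 4.667)

Evaluating z = -5p + 3q at each vertex:
  (0, 0): z = 0
  (5, 0): z = -25
  (5, 1.333): z = -21
  (0, 4.667): z = 14

The minimum is at (5, 0) with z = -25.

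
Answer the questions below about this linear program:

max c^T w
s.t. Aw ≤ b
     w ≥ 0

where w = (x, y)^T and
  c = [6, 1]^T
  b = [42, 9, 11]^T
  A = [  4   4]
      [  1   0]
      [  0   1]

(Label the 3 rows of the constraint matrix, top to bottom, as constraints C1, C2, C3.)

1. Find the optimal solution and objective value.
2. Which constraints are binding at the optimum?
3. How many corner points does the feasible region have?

1. x = 9, y = 1.5, z = 55.5
2. C1, C2
3. 4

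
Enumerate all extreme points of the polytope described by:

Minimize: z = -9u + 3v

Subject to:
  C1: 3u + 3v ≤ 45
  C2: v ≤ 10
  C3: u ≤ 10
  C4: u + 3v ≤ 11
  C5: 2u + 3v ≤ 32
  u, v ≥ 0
Each vertex is the intersection of two constraint boundaries that also satisfies all remaining constraints:
  u = 0 and v = 0 → (0, 0)
  u = 10 and v = 0 → (10, 0)
  u = 10 and u + 3v = 11 → (10, 0.3333)
  u + 3v = 11 and u = 0 → (0, 3.667)

Vertices: (0, 0), (10, 0), (10, 0.3333), (0, 3.667)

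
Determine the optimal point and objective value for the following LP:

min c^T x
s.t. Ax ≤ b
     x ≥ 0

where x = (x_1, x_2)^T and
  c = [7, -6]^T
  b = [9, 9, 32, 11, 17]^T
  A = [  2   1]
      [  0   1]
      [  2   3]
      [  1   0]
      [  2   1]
x_1 = 0, x_2 = 9, z = -54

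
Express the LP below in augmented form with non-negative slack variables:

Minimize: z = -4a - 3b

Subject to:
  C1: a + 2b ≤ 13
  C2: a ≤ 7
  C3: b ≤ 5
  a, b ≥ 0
min z = -4a - 3b

s.t.
  a + 2b + s1 = 13
  a + s2 = 7
  b + s3 = 5
  a, b, s1, s2, s3 ≥ 0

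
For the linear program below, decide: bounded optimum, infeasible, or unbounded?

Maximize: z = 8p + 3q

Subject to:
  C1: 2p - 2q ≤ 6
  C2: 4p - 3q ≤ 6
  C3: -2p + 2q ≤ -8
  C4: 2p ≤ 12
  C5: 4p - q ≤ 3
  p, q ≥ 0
C1 requires 2p - 2q ≤ 6, while C3 (-2p + 2q ≤ -8) is equivalent to 2p - 2q ≥ 8. Together they would need 8 ≤ 2p - 2q ≤ 6, which is impossible since 8 > 6. No point satisfies all constraints.

Infeasible: no point satisfies all constraints simultaneously.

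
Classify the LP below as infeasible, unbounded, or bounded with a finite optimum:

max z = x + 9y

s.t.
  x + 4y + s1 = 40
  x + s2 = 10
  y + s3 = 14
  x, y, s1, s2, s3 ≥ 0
The point (0, 10) satisfies every constraint, so the LP is feasible; the constraints give x ≤ 10 and y ≤ 14, which with x, y ≥ 0 keep the feasible region inside a bounded box. A feasible, bounded LP attains a finite optimum at a vertex.

Feasible with finite optimum z* = 90 at (0, 10).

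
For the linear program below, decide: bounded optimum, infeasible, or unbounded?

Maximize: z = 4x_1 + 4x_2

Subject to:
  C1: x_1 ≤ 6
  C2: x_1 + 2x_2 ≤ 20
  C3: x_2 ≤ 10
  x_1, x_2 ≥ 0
The point (6, 7) satisfies every constraint, so the LP is feasible; the constraints give x_1 ≤ 6 and x_2 ≤ 10, which with x_1, x_2 ≥ 0 keep the feasible region inside a bounded box. A feasible, bounded LP attains a finite optimum at a vertex.

Evaluating z = 4x_1 + 4x_2 at each vertex:
  (0, 0): z = 0
  (6, 0): z = 24
  (6, 7): z = 52
  (0, 10): z = 40

Feasible with finite optimum z* = 52 at (6, 7).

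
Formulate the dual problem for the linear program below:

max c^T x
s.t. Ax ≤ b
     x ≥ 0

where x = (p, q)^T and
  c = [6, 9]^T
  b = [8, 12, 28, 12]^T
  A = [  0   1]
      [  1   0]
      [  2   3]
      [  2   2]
Minimize: z = 8y1 + 12y2 + 28y3 + 12y4

Subject to:
  C1: -y2 - 2y3 - 2y4 ≤ -6
  C2: -y1 - 3y3 - 2y4 ≤ -9
  y1, y2, y3, y4 ≥ 0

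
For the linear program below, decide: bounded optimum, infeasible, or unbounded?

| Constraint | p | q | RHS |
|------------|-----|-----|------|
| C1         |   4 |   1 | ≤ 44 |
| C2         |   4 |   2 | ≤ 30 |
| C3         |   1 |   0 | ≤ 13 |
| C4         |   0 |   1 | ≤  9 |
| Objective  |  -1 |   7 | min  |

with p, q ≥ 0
The point (7.5, 0) satisfies every constraint, so the LP is feasible; the constraints give p ≤ 13 and q ≤ 9, which with p, q ≥ 0 keep the feasible region inside a bounded box. A feasible, bounded LP attains a finite optimum at a vertex.

Evaluating z = -p + 7q at each vertex:
  (0, 0): z = 0
  (7.5, 0): z = -7.5
  (3, 9): z = 60
  (0, 9): z = 63

Bounded optimum: z* = -7.5 at (7.5, 0).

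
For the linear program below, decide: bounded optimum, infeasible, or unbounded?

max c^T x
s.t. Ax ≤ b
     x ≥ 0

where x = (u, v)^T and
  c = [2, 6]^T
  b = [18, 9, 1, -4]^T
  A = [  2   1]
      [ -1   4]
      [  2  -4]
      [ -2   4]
One constraint requires 2u - 4v ≤ 1, while the constraint -2u + 4v ≤ -4 is equivalent to 2u - 4v ≥ 4. Together they would need 4 ≤ 2u - 4v ≤ 1, which is impossible since 4 > 1. No point satisfies all constraints.

Infeasible: no point satisfies all constraints simultaneously.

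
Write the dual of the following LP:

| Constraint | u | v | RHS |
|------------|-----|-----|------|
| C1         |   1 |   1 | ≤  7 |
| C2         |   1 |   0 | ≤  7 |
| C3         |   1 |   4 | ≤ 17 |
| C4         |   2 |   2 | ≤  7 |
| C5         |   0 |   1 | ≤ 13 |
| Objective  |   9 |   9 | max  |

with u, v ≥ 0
Minimize: z = 7y1 + 7y2 + 17y3 + 7y4 + 13y5

Subject to:
  C1: -y1 - y2 - y3 - 2y4 ≤ -9
  C2: -y1 - 4y3 - 2y4 - y5 ≤ -9
  y1, y2, y3, y4, y5 ≥ 0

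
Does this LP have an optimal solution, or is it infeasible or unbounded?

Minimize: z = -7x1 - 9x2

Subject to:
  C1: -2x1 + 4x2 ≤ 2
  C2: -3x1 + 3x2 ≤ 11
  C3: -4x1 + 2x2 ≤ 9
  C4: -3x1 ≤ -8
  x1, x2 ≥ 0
Feasible point: (3, 0) satisfies every constraint, so the LP is feasible.
Direction d = (1, 0): for each constraint row a, a·d ≤ 0 —
  (-2)(1) + (4)(0) = -2 ≤ 0
  (-3)(1) + (3)(0) = -3 ≤ 0
  (-4)(1) + (2)(0) = -4 ≤ 0
  (-3)(1) + (0)(0) = -3 ≤ 0
and d ≥ 0, so (3, 0) + t·d stays feasible for every t ≥ 0. Along this ray z = -7x1 - 9x2 changes by -7 per unit t, so z → −∞.

Unbounded — the objective can decrease without bound over the feasible region.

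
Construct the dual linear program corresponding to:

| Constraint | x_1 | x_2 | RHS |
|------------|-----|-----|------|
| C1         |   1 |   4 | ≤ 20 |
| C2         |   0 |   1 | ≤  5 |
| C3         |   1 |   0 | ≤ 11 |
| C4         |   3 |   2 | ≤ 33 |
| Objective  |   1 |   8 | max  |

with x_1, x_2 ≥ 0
Minimize: z = 20y1 + 5y2 + 11y3 + 33y4

Subject to:
  C1: -y1 - y3 - 3y4 ≤ -1
  C2: -4y1 - y2 - 2y4 ≤ -8
  y1, y2, y3, y4 ≥ 0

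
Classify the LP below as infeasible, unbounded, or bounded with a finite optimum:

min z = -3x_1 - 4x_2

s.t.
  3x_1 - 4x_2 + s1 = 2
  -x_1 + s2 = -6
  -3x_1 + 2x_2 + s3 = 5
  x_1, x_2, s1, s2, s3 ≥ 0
Feasible point: (6, 4) satisfies every constraint, so the LP is feasible.
Direction d = (1, 1): for each constraint row a, a·d ≤ 0 —
  (3)(1) + (-4)(1) = -1 ≤ 0
  (-1)(1) + (0)(1) = -1 ≤ 0
  (-3)(1) + (2)(1) = -1 ≤ 0
and d ≥ 0, so (6, 4) + t·d stays feasible for every t ≥ 0. Along this ray z = -3x_1 - 4x_2 changes by -7 per unit t, so z → −∞.

The LP is unbounded; z can be made arbitrarily small.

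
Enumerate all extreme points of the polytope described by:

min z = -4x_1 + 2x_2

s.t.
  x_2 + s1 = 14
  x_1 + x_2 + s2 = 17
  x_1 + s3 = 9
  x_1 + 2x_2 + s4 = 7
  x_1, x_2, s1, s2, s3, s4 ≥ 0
Each vertex is the intersection of two constraint boundaries that also satisfies all remaining constraints:
  x_1 = 0 and x_2 = 0 → (0, 0)
  x_1 + 2x_2 = 7 and x_2 = 0 → (7, 0)
  x_1 + 2x_2 = 7 and x_1 = 0 → (0, 3.5)

Vertices: (0, 0), (7, 0), (0, 3.5)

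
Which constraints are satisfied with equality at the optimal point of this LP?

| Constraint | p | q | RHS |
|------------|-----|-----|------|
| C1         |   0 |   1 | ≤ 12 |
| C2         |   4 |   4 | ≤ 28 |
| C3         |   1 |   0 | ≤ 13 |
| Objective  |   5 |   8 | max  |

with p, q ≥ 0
Optimal: p = 0, q = 7
Slack at optimum:
  C1: slack = 5
  C2: slack = 0 (binding)
  C3: slack = 13
  p ≥ 0: p = 0 (binding)
  q ≥ 0: q = 7
Binding constraints: C2, p ≥ 0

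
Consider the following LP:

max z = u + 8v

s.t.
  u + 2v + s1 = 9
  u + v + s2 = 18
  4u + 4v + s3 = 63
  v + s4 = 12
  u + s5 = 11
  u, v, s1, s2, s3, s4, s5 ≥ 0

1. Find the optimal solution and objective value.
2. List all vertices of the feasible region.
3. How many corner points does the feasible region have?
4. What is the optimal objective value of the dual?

1. u = 0, v = 4.5, z = 36
2. (0, 0), (9, 0), (0, 4.5)
3. 3
4. 36 (by strong duality, equal to the primal optimum)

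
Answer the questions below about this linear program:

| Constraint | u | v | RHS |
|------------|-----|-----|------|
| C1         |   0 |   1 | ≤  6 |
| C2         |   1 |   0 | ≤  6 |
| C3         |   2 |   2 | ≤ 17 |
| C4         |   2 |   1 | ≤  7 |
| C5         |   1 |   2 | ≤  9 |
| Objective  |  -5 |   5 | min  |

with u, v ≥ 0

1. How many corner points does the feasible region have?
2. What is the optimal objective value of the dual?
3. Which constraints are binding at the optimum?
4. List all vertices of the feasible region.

1. 4
2. -17.5 (by strong duality, equal to the primal optimum)
3. C4, v ≥ 0
4. (0, 0), (3.5, 0), (1.667, 3.667), (0, 4.5)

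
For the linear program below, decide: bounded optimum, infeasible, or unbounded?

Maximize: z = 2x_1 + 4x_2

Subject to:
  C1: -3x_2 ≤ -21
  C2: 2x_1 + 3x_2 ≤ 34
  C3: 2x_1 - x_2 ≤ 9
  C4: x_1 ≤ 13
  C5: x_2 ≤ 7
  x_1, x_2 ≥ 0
The point (6.5, 7) satisfies every constraint, so the LP is feasible; the constraints give x_1 ≤ 13 and x_2 ≤ 7, which with x_1, x_2 ≥ 0 keep the feasible region inside a bounded box. A feasible, bounded LP attains a finite optimum at a vertex.

Evaluating z = 2x_1 + 4x_2 at each vertex:
  (6.5, 7): z = 41
  (0, 7): z = 28

Bounded optimum: z* = 41 at (6.5, 7).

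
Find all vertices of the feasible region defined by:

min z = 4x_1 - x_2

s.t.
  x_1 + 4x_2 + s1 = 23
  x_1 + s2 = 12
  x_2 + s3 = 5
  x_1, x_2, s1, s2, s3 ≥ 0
Each vertex is the intersection of two constraint boundaries that also satisfies all remaining constraints:
  x_1 = 0 and x_2 = 0 → (0, 0)
  x_1 = 12 and x_2 = 0 → (12, 0)
  x_1 + 4x_2 = 23 and x_1 = 12 → (12, 2.75)
  x_1 + 4x_2 = 23 and x_2 = 5 → (3, 5)
  x_2 = 5 and x_1 = 0 → (0, 5)

Vertices: (0, 0), (12, 0), (12, 2.75), (3, 5), (0, 5)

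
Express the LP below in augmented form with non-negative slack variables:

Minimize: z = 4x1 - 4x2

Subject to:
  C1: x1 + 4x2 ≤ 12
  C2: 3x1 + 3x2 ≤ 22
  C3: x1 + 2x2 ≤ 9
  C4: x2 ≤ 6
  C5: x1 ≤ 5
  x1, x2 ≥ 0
min z = 4x1 - 4x2

s.t.
  x1 + 4x2 + s1 = 12
  3x1 + 3x2 + s2 = 22
  x1 + 2x2 + s3 = 9
  x2 + s4 = 6
  x1 + s5 = 5
  x1, x2, s1, s2, s3, s4, s5 ≥ 0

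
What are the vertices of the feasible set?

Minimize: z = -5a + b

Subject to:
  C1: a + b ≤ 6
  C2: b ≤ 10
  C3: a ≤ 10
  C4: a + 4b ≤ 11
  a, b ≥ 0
Each vertex is the intersection of two constraint boundaries that also satisfies all remaining constraints:
  a = 0 and b = 0 → (0, 0)
  a + b = 6 and b = 0 → (6, 0)
  a + b = 6 and a + 4b = 11 → (4.333, 1.667)
  a + 4b = 11 and a = 0 → (0, 2.75)

Vertices: (0, 0), (6, 0), (4.333, 1.667), (0, 2.75)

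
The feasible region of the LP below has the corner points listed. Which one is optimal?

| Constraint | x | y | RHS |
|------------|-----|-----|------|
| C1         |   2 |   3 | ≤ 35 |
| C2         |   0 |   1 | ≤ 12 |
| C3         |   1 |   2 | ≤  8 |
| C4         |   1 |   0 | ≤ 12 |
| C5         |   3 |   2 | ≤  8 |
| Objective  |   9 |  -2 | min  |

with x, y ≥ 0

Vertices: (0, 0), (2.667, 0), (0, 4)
Evaluating z = 9x - 2y at each vertex:
  (0, 0): z = 0
  (2.667, 0): z = 24
  (0, 4): z = -8

The smallest value is z = -8, attained at (0, 4).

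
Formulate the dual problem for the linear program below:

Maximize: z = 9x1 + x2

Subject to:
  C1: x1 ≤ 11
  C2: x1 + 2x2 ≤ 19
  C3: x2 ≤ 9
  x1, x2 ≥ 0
Minimize: z = 11y1 + 19y2 + 9y3

Subject to:
  C1: -y1 - y2 ≤ -9
  C2: -2y2 - y3 ≤ -1
  y1, y2, y3 ≥ 0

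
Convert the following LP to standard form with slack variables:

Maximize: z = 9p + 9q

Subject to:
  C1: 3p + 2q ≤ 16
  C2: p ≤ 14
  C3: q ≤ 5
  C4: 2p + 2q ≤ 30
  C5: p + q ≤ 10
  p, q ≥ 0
max z = 9p + 9q

s.t.
  3p + 2q + s1 = 16
  p + s2 = 14
  q + s3 = 5
  2p + 2q + s4 = 30
  p + q + s5 = 10
  p, q, s1, s2, s3, s4, s5 ≥ 0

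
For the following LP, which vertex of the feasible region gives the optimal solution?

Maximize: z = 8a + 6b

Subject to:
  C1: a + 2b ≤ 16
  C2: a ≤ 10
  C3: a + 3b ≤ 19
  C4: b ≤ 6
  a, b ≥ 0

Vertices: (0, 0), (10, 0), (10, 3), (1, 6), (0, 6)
Evaluating z = 8a + 6b at each vertex:
  (0, 0): z = 0
  (10, 0): z = 80
  (10, 3): z = 98
  (1, 6): z = 44
  (0, 6): z = 36

The largest value is z = 98, attained at (10, 3).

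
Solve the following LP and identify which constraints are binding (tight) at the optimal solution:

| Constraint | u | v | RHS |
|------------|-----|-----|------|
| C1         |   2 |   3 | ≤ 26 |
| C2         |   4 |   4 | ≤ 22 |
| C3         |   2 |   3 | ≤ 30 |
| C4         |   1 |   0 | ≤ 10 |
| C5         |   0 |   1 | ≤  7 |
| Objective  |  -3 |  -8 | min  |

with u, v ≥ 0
Optimal: u = 0, v = 5.5
Slack at optimum:
  C1: slack = 9.5
  C2: slack = 0 (binding)
  C3: slack = 13.5
  C4: slack = 10
  C5: slack = 1.5
  u ≥ 0: u = 0 (binding)
  v ≥ 0: v = 5.5
Binding constraints: C2, u ≥ 0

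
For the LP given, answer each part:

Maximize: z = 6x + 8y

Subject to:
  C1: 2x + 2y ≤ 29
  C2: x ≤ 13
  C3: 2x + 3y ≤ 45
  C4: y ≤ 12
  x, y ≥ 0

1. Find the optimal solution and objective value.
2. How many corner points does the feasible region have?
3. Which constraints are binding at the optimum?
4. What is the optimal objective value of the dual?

1. x = 2.5, y = 12, z = 111
2. 5
3. C1, C4
4. 111 (by strong duality, equal to the primal optimum)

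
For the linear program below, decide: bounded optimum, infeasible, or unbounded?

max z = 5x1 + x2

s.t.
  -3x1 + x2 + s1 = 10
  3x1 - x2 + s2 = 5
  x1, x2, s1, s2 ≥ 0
Feasible point: (0, 0) satisfies every constraint, so the LP is feasible.
Direction d = (1, 3): for each constraint row a, a·d ≤ 0 —
  (-3)(1) + (1)(3) = 0 ≤ 0
  (3)(1) + (-1)(3) = 0 ≤ 0
and d ≥ 0, so (0, 0) + t·d stays feasible for every t ≥ 0. Along this ray z = 5x1 + x2 changes by 8 per unit t, so z → +∞.

Unbounded — the objective can increase without bound over the feasible region.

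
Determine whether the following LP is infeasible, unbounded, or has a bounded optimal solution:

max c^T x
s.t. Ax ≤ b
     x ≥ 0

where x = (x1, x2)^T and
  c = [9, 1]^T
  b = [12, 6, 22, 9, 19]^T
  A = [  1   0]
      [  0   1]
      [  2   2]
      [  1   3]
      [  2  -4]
The point (9, 0) satisfies every constraint, so the LP is feasible; the constraints give x1 ≤ 12 and x2 ≤ 6, which with x1, x2 ≥ 0 keep the feasible region inside a bounded box. A feasible, bounded LP attains a finite optimum at a vertex.

Evaluating z = 9x1 + x2 at each vertex:
  (0, 0): z = 0
  (9, 0): z = 81
  (0, 3): z = 3

Feasible with finite optimum z* = 81 at (9, 0).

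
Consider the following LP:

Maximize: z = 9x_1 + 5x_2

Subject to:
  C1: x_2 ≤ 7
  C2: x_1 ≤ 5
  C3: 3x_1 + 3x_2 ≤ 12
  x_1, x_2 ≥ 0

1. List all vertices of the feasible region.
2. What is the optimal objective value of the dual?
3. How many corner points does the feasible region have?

1. (0, 0), (4, 0), (0, 4)
2. 36 (by strong duality, equal to the primal optimum)
3. 3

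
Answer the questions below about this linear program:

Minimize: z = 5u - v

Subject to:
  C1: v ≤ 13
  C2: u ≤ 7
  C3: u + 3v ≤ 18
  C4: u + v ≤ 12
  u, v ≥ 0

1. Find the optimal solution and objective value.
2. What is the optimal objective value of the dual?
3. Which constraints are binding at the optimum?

1. u = 0, v = 6, z = -6
2. -6 (by strong duality, equal to the primal optimum)
3. C3, u ≥ 0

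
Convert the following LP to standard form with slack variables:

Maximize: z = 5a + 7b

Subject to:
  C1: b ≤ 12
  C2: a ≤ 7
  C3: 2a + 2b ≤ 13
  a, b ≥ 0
max z = 5a + 7b

s.t.
  b + s1 = 12
  a + s2 = 7
  2a + 2b + s3 = 13
  a, b, s1, s2, s3 ≥ 0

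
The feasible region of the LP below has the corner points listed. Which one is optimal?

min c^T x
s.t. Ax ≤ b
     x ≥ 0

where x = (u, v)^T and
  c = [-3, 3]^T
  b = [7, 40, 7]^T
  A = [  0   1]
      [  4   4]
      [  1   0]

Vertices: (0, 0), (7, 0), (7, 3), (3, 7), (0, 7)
(7, 0) with z = -21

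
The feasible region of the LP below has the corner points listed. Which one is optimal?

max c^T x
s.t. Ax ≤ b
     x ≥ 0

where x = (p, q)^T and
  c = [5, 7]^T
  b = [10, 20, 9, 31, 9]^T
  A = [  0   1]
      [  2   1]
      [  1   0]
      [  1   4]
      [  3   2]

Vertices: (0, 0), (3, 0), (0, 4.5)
Evaluating z = 5p + 7q at each vertex:
  (0, 0): z = 0
  (3, 0): z = 15
  (0, 4.5): z = 31.5

The largest value is z = 31.5, attained at (0, 4.5).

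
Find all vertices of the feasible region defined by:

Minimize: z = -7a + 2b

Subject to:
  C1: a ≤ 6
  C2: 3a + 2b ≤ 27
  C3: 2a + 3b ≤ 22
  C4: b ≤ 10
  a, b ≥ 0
Each vertex is the intersection of two constraint boundaries that also satisfies all remaining constraints:
  a = 0 and b = 0 → (0, 0)
  a = 6 and b = 0 → (6, 0)
  a = 6 and 2a + 3b = 22 → (6, 3.333)
  2a + 3b = 22 and a = 0 → (0, 7.333)

Vertices: (0, 0), (6, 0), (6, 3.333), (0, 7.333)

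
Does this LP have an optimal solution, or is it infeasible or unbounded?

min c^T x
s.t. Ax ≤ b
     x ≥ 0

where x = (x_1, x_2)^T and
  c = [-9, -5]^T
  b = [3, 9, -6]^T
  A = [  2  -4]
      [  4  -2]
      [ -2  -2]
Feasible point: (0, 3) satisfies every constraint, so the LP is feasible.
Direction d = (0, 1): for each constraint row a, a·d ≤ 0 —
  (2)(0) + (-4)(1) = -4 ≤ 0
  (4)(0) + (-2)(1) = -2 ≤ 0
  (-2)(0) + (-2)(1) = -2 ≤ 0
and d ≥ 0, so (0, 3) + t·d stays feasible for every t ≥ 0. Along this ray z = -9x_1 - 5x_2 changes by -5 per unit t, so z → −∞.

The LP is unbounded; z can be made arbitrarily small.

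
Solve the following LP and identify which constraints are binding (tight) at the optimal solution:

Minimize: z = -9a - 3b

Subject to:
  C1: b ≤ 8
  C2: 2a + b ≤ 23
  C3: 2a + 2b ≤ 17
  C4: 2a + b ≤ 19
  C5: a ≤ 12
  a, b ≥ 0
Optimal: a = 8.5, b = 0
Binding: C3, b ≥ 0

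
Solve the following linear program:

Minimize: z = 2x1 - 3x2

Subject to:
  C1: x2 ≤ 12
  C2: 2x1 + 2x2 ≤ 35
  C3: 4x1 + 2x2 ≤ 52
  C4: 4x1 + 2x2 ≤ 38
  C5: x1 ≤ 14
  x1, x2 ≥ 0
Each vertex is the intersection of two constraint boundaries that also satisfies all remaining constraints:
  x1 = 0 and x2 = 0 → (0, 0)
  4x1 + 2x2 = 38 and x2 = 0 → (9.5, 0)
  x2 = 12 and 4x1 + 2x2 = 38 → (3.5, 12)
  x2 = 12 and x1 = 0 → (0, 12)

Evaluating z = 2x1 - 3x2 at each vertex:
  (0, 0): z = 0
  (9.5, 0): z = 19
  (3.5, 12): z = -29
  (0, 12): z = -36

The minimum is at (0, 12) with z = -36.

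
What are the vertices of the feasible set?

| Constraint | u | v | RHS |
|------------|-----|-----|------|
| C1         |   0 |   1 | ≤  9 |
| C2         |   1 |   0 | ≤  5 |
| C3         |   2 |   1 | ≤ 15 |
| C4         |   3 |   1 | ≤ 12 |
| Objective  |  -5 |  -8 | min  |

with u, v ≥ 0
Each vertex is the intersection of two constraint boundaries that also satisfies all remaining constraints:
  u = 0 and v = 0 → (0, 0)
  3u + v = 12 and v = 0 → (4, 0)
  v = 9 and 3u + v = 12 → (1, 9)
  v = 9 and u = 0 → (0, 9)

Vertices: (0, 0), (4, 0), (1, 9), (0, 9)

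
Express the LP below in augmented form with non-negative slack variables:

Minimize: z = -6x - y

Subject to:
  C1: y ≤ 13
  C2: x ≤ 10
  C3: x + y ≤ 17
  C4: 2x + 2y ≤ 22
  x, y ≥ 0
min z = -6x - y

s.t.
  y + s1 = 13
  x + s2 = 10
  x + y + s3 = 17
  2x + 2y + s4 = 22
  x, y, s1, s2, s3, s4 ≥ 0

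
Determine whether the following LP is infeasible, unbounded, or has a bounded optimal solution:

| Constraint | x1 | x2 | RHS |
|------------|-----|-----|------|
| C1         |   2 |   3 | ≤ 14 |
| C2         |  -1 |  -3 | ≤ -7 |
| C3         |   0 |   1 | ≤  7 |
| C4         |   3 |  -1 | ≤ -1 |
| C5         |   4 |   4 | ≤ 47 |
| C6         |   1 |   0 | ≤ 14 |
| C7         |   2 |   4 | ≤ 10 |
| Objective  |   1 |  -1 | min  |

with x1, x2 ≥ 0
The point (0, 2.5) satisfies every constraint, so the LP is feasible; the constraints give x1 ≤ 14 and x2 ≤ 7, which with x1, x2 ≥ 0 keep the feasible region inside a bounded box. A feasible, bounded LP attains a finite optimum at a vertex.

Evaluating z = x1 - x2 at each vertex:
  (0.4, 2.2): z = -1.8
  (0.4286, 2.286): z = -1.857
  (0, 2.5): z = -2.5
  (0, 2.333): z = -2.333

Feasible with finite optimum z* = -2.5 at (0, 2.5).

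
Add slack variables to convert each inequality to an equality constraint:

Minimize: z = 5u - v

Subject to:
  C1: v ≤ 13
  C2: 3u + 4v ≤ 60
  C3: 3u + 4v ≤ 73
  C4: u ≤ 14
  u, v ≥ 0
min z = 5u - v

s.t.
  v + s1 = 13
  3u + 4v + s2 = 60
  3u + 4v + s3 = 73
  u + s4 = 14
  u, v, s1, s2, s3, s4 ≥ 0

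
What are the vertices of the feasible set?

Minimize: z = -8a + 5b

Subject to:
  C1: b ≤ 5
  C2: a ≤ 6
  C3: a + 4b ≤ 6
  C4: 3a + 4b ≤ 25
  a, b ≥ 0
Each vertex is the intersection of two constraint boundaries that also satisfies all remaining constraints:
  a = 0 and b = 0 → (0, 0)
  a = 6 and a + 4b = 6 → (6, 0)
  a + 4b = 6 and a = 0 → (0, 1.5)

Vertices: (0, 0), (6, 0), (0, 1.5)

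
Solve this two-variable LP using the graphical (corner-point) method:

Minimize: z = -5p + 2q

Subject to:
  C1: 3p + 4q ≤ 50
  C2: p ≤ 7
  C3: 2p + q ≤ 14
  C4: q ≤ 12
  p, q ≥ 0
Each vertex is the intersection of two constraint boundaries that also satisfies all remaining constraints:
  p = 0 and q = 0 → (0, 0)
  p = 7 and 2p + q = 14 → (7, 0)
  3p + 4q = 50 and 2p + q = 14 → (1.2, 11.6)
  3p + 4q = 50 and q = 12 → (0.6667, 12)
  q = 12 and p = 0 → (0, 12)

Evaluating z = -5p + 2q at each vertex:
  (0, 0): z = 0
  (7, 0): z = -35
  (1.2, 11.6): z = 17.2
  (0.6667, 12): z = 20.67
  (0, 12): z = 24

The minimum is at (7, 0) with z = -35.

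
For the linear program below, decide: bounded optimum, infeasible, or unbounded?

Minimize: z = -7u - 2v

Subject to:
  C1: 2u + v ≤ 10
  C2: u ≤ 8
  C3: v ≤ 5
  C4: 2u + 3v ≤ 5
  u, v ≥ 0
The point (2.5, 0) satisfies every constraint, so the LP is feasible; the constraints give u ≤ 8 and v ≤ 5, which with u, v ≥ 0 keep the feasible region inside a bounded box. A feasible, bounded LP attains a finite optimum at a vertex.

Bounded optimum: z* = -17.5 at (2.5, 0).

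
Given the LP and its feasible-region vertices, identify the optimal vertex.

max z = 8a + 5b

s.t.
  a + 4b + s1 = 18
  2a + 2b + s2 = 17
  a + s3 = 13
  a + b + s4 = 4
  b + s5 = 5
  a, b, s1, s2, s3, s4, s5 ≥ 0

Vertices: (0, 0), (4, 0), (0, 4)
Evaluating z = 8a + 5b at each vertex:
  (0, 0): z = 0
  (4, 0): z = 32
  (0, 4): z = 20

The largest value is z = 32, attained at (4, 0).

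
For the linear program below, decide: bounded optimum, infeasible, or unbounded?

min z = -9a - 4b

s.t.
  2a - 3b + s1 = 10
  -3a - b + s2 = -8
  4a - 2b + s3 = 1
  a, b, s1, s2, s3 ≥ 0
Feasible point: (1, 5) satisfies every constraint, so the LP is feasible.
Direction d = (0, 1): for each constraint row a, a·d ≤ 0 —
  (2)(0) + (-3)(1) = -3 ≤ 0
  (-3)(0) + (-1)(1) = -1 ≤ 0
  (4)(0) + (-2)(1) = -2 ≤ 0
and d ≥ 0, so (1, 5) + t·d stays feasible for every t ≥ 0. Along this ray z = -9a - 4b changes by -4 per unit t, so z → −∞.

The LP is unbounded; z can be made arbitrarily small.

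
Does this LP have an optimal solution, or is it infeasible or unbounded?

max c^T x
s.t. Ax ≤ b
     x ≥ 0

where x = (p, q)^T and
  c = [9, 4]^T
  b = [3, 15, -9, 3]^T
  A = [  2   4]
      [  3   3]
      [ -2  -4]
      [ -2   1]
One constraint requires 2p + 4q ≤ 3, while the constraint -2p - 4q ≤ -9 is equivalent to 2p + 4q ≥ 9. Together they would need 9 ≤ 2p + 4q ≤ 3, which is impossible since 9 > 3. No point satisfies all constraints.

Infeasible: no point satisfies all constraints simultaneously.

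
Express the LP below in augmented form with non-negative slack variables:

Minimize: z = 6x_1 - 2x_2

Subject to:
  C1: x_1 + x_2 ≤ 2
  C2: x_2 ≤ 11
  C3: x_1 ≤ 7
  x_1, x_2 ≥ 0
min z = 6x_1 - 2x_2

s.t.
  x_1 + x_2 + s1 = 2
  x_2 + s2 = 11
  x_1 + s3 = 7
  x_1, x_2, s1, s2, s3 ≥ 0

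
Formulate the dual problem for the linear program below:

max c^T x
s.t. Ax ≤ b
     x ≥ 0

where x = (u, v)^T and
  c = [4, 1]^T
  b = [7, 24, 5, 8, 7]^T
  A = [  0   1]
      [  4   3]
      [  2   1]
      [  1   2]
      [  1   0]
Minimize: z = 7y1 + 24y2 + 5y3 + 8y4 + 7y5

Subject to:
  C1: -4y2 - 2y3 - y4 - y5 ≤ -4
  C2: -y1 - 3y2 - y3 - 2y4 ≤ -1
  y1, y2, y3, y4, y5 ≥ 0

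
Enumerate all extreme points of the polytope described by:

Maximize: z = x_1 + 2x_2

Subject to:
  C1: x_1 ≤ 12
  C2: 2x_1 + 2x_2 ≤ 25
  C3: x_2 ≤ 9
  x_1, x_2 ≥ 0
Each vertex is the intersection of two constraint boundaries that also satisfies all remaining constraints:
  x_1 = 0 and x_2 = 0 → (0, 0)
  x_1 = 12 and x_2 = 0 → (12, 0)
  x_1 = 12 and 2x_1 + 2x_2 = 25 → (12, 0.5)
  2x_1 + 2x_2 = 25 and x_2 = 9 → (3.5, 9)
  x_2 = 9 and x_1 = 0 → (0, 9)

Vertices: (0, 0), (12, 0), (12, 0.5), (3.5, 9), (0, 9)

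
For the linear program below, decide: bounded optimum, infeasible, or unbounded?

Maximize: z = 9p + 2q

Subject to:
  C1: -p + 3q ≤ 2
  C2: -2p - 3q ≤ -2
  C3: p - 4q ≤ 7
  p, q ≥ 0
Feasible point: (1, 0) satisfies every constraint, so the LP is feasible.
Direction d = (3, 1): for each constraint row a, a·d ≤ 0 —
  (-1)(3) + (3)(1) = 0 ≤ 0
  (-2)(3) + (-3)(1) = -9 ≤ 0
  (1)(3) + (-4)(1) = -1 ≤ 0
and d ≥ 0, so (1, 0) + t·d stays feasible for every t ≥ 0. Along this ray z = 9p + 2q changes by 29 per unit t, so z → +∞.

Unbounded: there is a feasible ray along which z → +∞.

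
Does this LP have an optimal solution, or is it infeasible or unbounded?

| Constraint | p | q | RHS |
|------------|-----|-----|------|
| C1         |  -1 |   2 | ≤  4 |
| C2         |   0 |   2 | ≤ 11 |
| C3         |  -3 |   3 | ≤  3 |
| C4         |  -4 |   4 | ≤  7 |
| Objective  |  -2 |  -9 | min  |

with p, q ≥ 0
Feasible point: (0, 0) satisfies every constraint, so the LP is feasible.
Direction d = (1, 0): for each constraint row a, a·d ≤ 0 —
  (-1)(1) + (2)(0) = -1 ≤ 0
  (0)(1) + (2)(0) = 0 ≤ 0
  (-3)(1) + (3)(0) = -3 ≤ 0
  (-4)(1) + (4)(0) = -4 ≤ 0
and d ≥ 0, so (0, 0) + t·d stays feasible for every t ≥ 0. Along this ray z = -2p - 9q changes by -2 per unit t, so z → −∞.

Unbounded: there is a feasible ray along which z → −∞.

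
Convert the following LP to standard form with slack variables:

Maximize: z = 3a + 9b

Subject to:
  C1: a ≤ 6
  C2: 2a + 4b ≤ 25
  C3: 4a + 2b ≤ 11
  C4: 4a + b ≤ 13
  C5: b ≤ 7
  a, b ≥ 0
max z = 3a + 9b

s.t.
  a + s1 = 6
  2a + 4b + s2 = 25
  4a + 2b + s3 = 11
  4a + b + s4 = 13
  b + s5 = 7
  a, b, s1, s2, s3, s4, s5 ≥ 0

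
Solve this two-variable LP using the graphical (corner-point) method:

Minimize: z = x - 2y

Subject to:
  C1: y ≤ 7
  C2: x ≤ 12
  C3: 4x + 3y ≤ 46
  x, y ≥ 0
Each vertex is the intersection of two constraint boundaries that also satisfies all remaining constraints:
  x = 0 and y = 0 → (0, 0)
  4x + 3y = 46 and y = 0 → (11.5, 0)
  y = 7 and 4x + 3y = 46 → (6.25, 7)
  y = 7 and x = 0 → (0, 7)

Evaluating z = x - 2y at each vertex:
  (0, 0): z = 0
  (11.5, 0): z = 11.5
  (6.25, 7): z = -7.75
  (0, 7): z = -14

The minimum is at (0, 7) with z = -14.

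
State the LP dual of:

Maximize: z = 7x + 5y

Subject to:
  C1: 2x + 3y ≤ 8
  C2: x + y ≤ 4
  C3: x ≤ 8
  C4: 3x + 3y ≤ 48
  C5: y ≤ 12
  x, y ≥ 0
Minimize: z = 8y1 + 4y2 + 8y3 + 48y4 + 12y5

Subject to:
  C1: -2y1 - y2 - y3 - 3y4 ≤ -7
  C2: -3y1 - y2 - 3y4 - y5 ≤ -5
  y1, y2, y3, y4, y5 ≥ 0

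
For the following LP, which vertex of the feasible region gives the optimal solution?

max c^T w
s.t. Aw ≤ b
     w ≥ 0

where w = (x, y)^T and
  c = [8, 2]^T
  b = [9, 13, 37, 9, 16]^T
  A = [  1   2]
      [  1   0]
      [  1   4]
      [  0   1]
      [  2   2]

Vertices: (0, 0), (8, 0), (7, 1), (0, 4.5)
Evaluating z = 8x + 2y at each vertex:
  (0, 0): z = 0
  (8, 0): z = 64
  (7, 1): z = 58
  (0, 4.5): z = 9

The largest value is z = 64, attained at (8, 0).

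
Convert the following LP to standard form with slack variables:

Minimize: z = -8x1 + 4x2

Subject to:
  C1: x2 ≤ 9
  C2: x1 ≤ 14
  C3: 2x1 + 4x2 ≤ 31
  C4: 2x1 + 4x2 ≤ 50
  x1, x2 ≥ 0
min z = -8x1 + 4x2

s.t.
  x2 + s1 = 9
  x1 + s2 = 14
  2x1 + 4x2 + s3 = 31
  2x1 + 4x2 + s4 = 50
  x1, x2, s1, s2, s3, s4 ≥ 0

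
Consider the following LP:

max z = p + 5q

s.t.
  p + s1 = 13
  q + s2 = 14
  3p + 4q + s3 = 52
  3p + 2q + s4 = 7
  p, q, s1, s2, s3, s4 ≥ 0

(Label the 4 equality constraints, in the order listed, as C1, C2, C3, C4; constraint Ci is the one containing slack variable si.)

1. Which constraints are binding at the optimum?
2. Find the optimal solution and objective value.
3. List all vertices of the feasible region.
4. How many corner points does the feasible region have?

1. C4, p ≥ 0
2. p = 0, q = 3.5, z = 17.5
3. (0, 0), (2.333, 0), (0, 3.5)
4. 3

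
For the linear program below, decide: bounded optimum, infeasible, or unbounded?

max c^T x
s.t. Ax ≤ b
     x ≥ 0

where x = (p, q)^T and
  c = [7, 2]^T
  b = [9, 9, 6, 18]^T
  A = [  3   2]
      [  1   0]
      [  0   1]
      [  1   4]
The point (3, 0) satisfies every constraint, so the LP is feasible; the constraints give p ≤ 9 and q ≤ 6, which with p, q ≥ 0 keep the feasible region inside a bounded box. A feasible, bounded LP attains a finite optimum at a vertex.

Evaluating z = 7p + 2q at each vertex:
  (0, 0): z = 0
  (3, 0): z = 21
  (0, 4.5): z = 9

Feasible with finite optimum z* = 21 at (3, 0).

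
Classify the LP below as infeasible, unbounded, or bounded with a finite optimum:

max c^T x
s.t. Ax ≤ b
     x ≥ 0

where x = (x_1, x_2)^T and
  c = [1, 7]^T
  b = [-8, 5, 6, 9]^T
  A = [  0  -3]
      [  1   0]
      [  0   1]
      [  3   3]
The point (0, 3) satisfies every constraint, so the LP is feasible; the constraints give x_1 ≤ 5 and x_2 ≤ 6, which with x_1, x_2 ≥ 0 keep the feasible region inside a bounded box. A feasible, bounded LP attains a finite optimum at a vertex.

Evaluating z = x_1 + 7x_2 at each vertex:
  (0, 2.667): z = 18.67
  (0.3333, 2.667): z = 19
  (0, 3): z = 21

Bounded optimum: z* = 21 at (0, 3).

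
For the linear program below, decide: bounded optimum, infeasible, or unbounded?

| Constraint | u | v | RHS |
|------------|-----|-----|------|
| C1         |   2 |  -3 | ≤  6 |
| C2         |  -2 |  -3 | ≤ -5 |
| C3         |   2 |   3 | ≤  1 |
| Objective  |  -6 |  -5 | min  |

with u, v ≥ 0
C3 requires 2u + 3v ≤ 1, while C2 (-2u - 3v ≤ -5) is equivalent to 2u + 3v ≥ 5. Together they would need 5 ≤ 2u + 3v ≤ 1, which is impossible since 5 > 1. No point satisfies all constraints.

Infeasible: no point satisfies all constraints simultaneously.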